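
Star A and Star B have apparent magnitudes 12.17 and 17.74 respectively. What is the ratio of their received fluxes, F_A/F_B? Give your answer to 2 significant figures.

F_A/F_B ≈ 170

Δm = 12.17 − (17.74) = -5.57
Flux ratio = 10^(−0.4 Δm) = 10^(−0.4 × -5.57) = 10^2.228 = 169.0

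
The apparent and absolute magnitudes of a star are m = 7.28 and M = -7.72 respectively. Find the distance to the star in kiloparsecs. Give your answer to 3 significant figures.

Distance modulus: m − M = 7.28 − (-7.72) = 15.000
m − M = 5 log₁₀ d − 5
log₁₀ d = (m − M)/5 + 1 = 4.0000
d = 10^4.0000 = 10000 pc
= 10.00 kpc

d ≈ 10.0 kpc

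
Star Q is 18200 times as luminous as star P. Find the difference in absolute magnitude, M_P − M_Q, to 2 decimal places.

M_P − M_Q ≈ 10.65

Pogson: ΔM = −2.5 log₁₀(ratio) = −2.5 log₁₀(18200) = −2.5 × 4.2601 = -10.650
Star Q is brighter so has the smaller magnitude: M_P − M_Q is positive.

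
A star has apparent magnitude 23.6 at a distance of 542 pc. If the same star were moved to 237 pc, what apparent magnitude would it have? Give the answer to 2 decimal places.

Flux ∝ 1/d², so Δm = 5 log₁₀(d₂/d₁) = 5 log₁₀(237/542) = -1.796
m₂ = m₁ + Δm = 23.6 + (-1.796) = 21.804

m ≈ 21.80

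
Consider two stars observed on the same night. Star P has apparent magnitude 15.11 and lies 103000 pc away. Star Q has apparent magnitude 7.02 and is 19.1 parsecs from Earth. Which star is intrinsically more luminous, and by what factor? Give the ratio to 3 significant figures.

Star P is more luminous, by a factor of 16900.

Star P: M = m − 5 log₁₀ d + 5 = 15.11 − 5·5.0128 + 5 = -4.954
Star Q: M = m − 5 log₁₀ d + 5 = 7.02 − 5·1.2810 + 5 = 5.615
ΔM = M_P − M_Q = -4.954 − (5.615) = -10.569; smaller M is more luminous → Star P.
L ratio = 10^(0.4 |ΔM|) = 10^4.228 = 16890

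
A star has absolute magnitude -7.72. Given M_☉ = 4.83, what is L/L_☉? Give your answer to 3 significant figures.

L/L_☉ ≈ 105000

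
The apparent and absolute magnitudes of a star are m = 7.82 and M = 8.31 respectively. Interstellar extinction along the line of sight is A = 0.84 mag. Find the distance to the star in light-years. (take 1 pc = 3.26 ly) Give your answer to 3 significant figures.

m − M = 5 log₁₀(d/10 pc) + A  ⇒  7.82 − (8.31) − 0.84 = 5 log₁₀(d/10)
-1.330 = 5 log₁₀(d/10)
log₁₀ d = (m − M − A)/5 + 1 = 0.7340
d = 10^0.7340 = 5.420 pc
= 17.67 ly

d ≈ 17.7 ly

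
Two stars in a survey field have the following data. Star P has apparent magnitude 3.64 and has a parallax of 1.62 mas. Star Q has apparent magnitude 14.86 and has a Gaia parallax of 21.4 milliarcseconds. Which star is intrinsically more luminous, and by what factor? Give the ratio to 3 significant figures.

Star P is more luminous, by a factor of 5.37×10^6.

Star P: p = 1.62 mas = 1.62×10^-3″ → d = 1/p = 617.3 pc
Star P: M = m − 5 log₁₀ d + 5 = 3.64 − 5·2.7905 + 5 = -5.312
Star Q: p = 21.4 mas = 0.0214″ → d = 1/p = 46.73 pc
Star Q: M = m − 5 log₁₀ d + 5 = 14.86 − 5·1.6696 + 5 = 11.512
ΔM = M_P − M_Q = -5.312 − (11.512) = -16.824; smaller M is more luminous → Star P.
L ratio = 10^(0.4 |ΔM|) = 10^6.730 = 5.368×10^6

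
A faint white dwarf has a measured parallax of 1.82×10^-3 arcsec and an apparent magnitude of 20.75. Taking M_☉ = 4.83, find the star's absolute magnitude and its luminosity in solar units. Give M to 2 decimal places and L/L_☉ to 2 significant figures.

d = 1/p = 1/1.82×10^-3″ = 549.5 pc
M = m − 5 log₁₀ d + 5 = 20.75 − 5·2.7399 + 5 = 12.050
M − M_☉ = 12.050 − 4.83 = 7.220
L/L_☉ = 10^(−0.4 × 7.220) = 1.294×10^-3

M ≈ 12.05; L/L_☉ ≈ 1.3×10^-3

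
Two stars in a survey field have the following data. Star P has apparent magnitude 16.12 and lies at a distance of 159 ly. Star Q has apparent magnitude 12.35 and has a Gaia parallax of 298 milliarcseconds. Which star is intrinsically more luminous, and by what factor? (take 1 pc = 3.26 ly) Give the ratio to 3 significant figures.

Star P: d = 159 ly / 3.26 = 48.77 pc
Star P: M = m − 5 log₁₀ d + 5 = 16.12 − 5·1.6882 + 5 = 12.679
Star Q: p = 298 mas = 0.298″ → d = 1/p = 3.356 pc
Star Q: M = m − 5 log₁₀ d + 5 = 12.35 − 5·0.5258 + 5 = 14.721
ΔM = M_P − M_Q = 12.679 − (14.721) = -2.042; smaller M is more luminous → Star P.
L ratio = 10^(0.4 |ΔM|) = 10^0.817 = 6.558

Star P is more luminous, by a factor of 6.56.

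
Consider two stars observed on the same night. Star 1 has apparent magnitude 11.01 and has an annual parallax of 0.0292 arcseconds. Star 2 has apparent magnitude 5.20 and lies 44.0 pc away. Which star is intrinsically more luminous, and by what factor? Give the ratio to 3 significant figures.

Star 1: d = 1/p = 1/0.0292″ = 34.25 pc
Star 1: M = m − 5 log₁₀ d + 5 = 11.01 − 5·1.5346 + 5 = 8.337
Star 2: M = m − 5 log₁₀ d + 5 = 5.20 − 5·1.6435 + 5 = 1.983
ΔM = M_1 − M_2 = 8.337 − (1.983) = 6.354; smaller M is more luminous → Star 2.
L ratio = 10^(0.4 |ΔM|) = 10^2.542 = 348.1

Star 2 is more luminous, by a factor of 348.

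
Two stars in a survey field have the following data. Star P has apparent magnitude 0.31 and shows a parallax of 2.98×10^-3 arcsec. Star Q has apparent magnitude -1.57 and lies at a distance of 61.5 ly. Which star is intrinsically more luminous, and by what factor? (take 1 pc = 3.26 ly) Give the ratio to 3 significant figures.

Star P: d = 1/p = 1/2.98×10^-3″ = 335.6 pc
Star P: M = m − 5 log₁₀ d + 5 = 0.31 − 5·2.5258 + 5 = -7.319
Star Q: d = 61.5 ly / 3.26 = 18.87 pc
Star Q: M = m − 5 log₁₀ d + 5 = -1.57 − 5·1.2757 + 5 = -2.948
ΔM = M_P − M_Q = -7.319 − (-2.948) = -4.371; smaller M is more luminous → Star P.
L ratio = 10^(0.4 |ΔM|) = 10^1.748 = 56.01

Star P is more luminous, by a factor of 56.0.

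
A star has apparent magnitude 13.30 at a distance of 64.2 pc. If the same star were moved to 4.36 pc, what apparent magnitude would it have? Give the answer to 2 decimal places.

m ≈ 7.46

Flux ∝ 1/d², so Δm = 5 log₁₀(d₂/d₁) = 5 log₁₀(4.36/64.2) = -5.840
m₂ = m₁ + Δm = 13.30 + (-5.840) = 7.460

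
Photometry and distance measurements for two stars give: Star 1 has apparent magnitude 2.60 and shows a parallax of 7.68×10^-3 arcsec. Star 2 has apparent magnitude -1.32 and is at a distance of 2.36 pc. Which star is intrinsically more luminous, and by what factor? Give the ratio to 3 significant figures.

Star 1 is more luminous, by a factor of 82.3.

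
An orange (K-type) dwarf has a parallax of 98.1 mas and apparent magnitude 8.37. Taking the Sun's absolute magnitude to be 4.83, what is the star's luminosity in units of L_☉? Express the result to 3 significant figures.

d = 1/p = 1000/98.1 mas = 10.19 pc
M = m − 5 log₁₀ d + 5 = 8.37 − 5·1.0083 + 5 = 8.328
M − M_☉ = 8.328 − 4.83 = 3.498
L/L_☉ = 10^(−0.4 × 3.498) = 0.03987

L/L_☉ ≈ 0.0399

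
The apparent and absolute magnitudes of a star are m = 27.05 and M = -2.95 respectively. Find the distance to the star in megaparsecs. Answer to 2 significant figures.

d ≈ 10 Mpc

μ = m − M = 30.000
m − M = 5 log₁₀ d − 5
log₁₀ d = (m − M)/5 + 1 = 7.0000
d = 10^7.0000 = 1.000×10^7 pc
= 10.00 Mpc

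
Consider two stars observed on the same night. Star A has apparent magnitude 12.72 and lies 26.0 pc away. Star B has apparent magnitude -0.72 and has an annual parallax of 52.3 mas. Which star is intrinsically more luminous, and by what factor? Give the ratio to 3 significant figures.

Star B is more luminous, by a factor of 129000.

Star A: M = m − 5 log₁₀ d + 5 = 12.72 − 5·1.4150 + 5 = 10.645
Star B: p = 52.3 mas = 0.0523″ → d = 1/p = 19.12 pc
Star B: M = m − 5 log₁₀ d + 5 = -0.72 − 5·1.2815 + 5 = -2.127
ΔM = M_A − M_B = 10.645 − (-2.127) = 12.773; smaller M is more luminous → Star B.
L ratio = 10^(0.4 |ΔM|) = 10^5.109 = 128500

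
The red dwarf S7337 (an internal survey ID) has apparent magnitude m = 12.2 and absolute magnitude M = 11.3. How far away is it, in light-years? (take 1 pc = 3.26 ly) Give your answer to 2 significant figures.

d ≈ 49 ly

Distance modulus: m − M = 12.2 − (11.3) = 0.900
m − M = 5 log₁₀ d − 5
log₁₀ d = (m − M)/5 + 1 = 1.1800
d = 10^1.1800 = 15.14 pc
= 49.34 ly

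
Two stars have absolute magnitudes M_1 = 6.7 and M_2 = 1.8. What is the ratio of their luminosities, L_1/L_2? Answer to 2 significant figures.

L_1/L_2 ≈ 0.011

ΔM = M_1 − M_2 = 4.9
L_1/L_2 = 10^(−0.4 ΔM) = 10^-1.960 = 0.01096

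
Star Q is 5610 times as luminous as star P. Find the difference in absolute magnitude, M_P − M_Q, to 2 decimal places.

Pogson: ΔM = −2.5 log₁₀(ratio) = −2.5 log₁₀(5610) = −2.5 × 3.7490 = -9.372
Star Q is brighter so has the smaller magnitude: M_P − M_Q is positive.

M_P − M_Q ≈ 9.37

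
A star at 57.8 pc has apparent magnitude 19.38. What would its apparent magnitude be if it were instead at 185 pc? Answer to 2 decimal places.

m ≈ 21.91

Flux ∝ 1/d², so Δm = 5 log₁₀(d₂/d₁) = 5 log₁₀(185/57.8) = 2.526
m₂ = m₁ + Δm = 19.38 + (2.526) = 21.906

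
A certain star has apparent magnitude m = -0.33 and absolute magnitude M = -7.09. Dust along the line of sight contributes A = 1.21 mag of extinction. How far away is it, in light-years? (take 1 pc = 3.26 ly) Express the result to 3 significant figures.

m − M = 5 log₁₀(d/10 pc) + A  ⇒  -0.33 − (-7.09) − 1.21 = 5 log₁₀(d/10)
5.550 = 5 log₁₀(d/10)
log₁₀ d = (m − M − A)/5 + 1 = 2.1100
d = 10^2.1100 = 128.8 pc
= 420.0 ly

d ≈ 420 ly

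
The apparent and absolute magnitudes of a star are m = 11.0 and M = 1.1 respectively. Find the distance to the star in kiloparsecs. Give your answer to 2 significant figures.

d ≈ 0.95 kpc

μ = m − M = 9.900
m − M = 5 log₁₀ d − 5
log₁₀ d = (m − M)/5 + 1 = 2.9800
d = 10^2.9800 = 955.0 pc
= 0.9550 kpc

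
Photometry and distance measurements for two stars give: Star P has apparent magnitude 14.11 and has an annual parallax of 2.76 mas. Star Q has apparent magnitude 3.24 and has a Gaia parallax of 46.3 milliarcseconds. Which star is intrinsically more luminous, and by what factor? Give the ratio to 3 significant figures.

Star Q is more luminous, by a factor of 79.2.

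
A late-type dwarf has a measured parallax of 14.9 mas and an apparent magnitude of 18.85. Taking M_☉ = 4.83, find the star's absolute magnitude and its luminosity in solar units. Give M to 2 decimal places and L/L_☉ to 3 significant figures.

d = 1/p = 1000/14.9 mas = 67.11 pc
M = m − 5 log₁₀ d + 5 = 18.85 − 5·1.8268 + 5 = 14.716
M − M_☉ = 14.716 − 4.83 = 9.886
L/L_☉ = 10^(−0.4 × 9.886) = 1.111×10^-4

M ≈ 14.72; L/L_☉ ≈ 1.11×10^-4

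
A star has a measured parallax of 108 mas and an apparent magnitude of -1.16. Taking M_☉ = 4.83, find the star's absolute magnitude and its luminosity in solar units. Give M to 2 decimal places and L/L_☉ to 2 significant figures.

M ≈ -0.99; L/L_☉ ≈ 210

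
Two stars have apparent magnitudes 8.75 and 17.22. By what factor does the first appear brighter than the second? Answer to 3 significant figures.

Δm = 8.75 − (17.22) = -8.47
Flux ratio = 10^(−0.4 Δm) = 10^(−0.4 × -8.47) = 10^3.388 = 2443

2440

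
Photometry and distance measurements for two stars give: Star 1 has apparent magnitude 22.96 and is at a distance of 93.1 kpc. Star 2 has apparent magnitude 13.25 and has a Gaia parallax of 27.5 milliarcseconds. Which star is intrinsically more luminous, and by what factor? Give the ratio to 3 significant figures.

Star 1: d = 93.1 kpc = 93100 pc
Star 1: M = m − 5 log₁₀ d + 5 = 22.96 − 5·4.9689 + 5 = 3.115
Star 2: p = 27.5 mas = 0.0275″ → d = 1/p = 36.36 pc
Star 2: M = m − 5 log₁₀ d + 5 = 13.25 − 5·1.5607 + 5 = 10.447
ΔM = M_1 − M_2 = 3.115 − (10.447) = -7.331; smaller M is more luminous → Star 1.
L ratio = 10^(0.4 |ΔM|) = 10^2.933 = 856.2

Star 1 is more luminous, by a factor of 856.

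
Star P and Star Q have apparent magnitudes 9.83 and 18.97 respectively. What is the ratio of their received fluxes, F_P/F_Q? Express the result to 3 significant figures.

F_P/F_Q ≈ 4530

Δm = 9.83 − (18.97) = -9.14
Flux ratio = 10^(−0.4 Δm) = 10^(−0.4 × -9.14) = 10^3.656 = 4529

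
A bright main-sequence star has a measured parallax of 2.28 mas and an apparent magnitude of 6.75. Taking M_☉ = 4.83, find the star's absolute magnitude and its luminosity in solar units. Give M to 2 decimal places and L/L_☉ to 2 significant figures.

M ≈ -1.46; L/L_☉ ≈ 330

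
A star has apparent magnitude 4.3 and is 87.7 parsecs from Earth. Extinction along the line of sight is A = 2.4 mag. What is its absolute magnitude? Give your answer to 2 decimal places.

M ≈ -2.81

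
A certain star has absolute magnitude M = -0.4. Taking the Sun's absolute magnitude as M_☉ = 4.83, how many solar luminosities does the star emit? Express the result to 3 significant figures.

L/L_☉ ≈ 124

M − M_☉ = -0.4 − 4.83 = -5.230
L/L_☉ = 10^(−0.4 (M − M_☉)) = 10^2.092 = 123.6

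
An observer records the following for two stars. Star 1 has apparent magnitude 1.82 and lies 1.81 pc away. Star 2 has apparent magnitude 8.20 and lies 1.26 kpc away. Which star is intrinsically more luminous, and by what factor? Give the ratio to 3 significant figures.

Star 1: M = m − 5 log₁₀ d + 5 = 1.82 − 5·0.2577 + 5 = 5.532
Star 2: d = 1.26 kpc = 1260 pc
Star 2: M = m − 5 log₁₀ d + 5 = 8.20 − 5·3.1004 + 5 = -2.302
ΔM = M_1 − M_2 = 5.532 − (-2.302) = 7.833; smaller M is more luminous → Star 2.
L ratio = 10^(0.4 |ΔM|) = 10^3.133 = 1360

Star 2 is more luminous, by a factor of 1360.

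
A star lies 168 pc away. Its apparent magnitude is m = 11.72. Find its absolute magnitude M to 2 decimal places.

M ≈ 5.59

5 log₁₀(d/10 pc) = 5 log₁₀(168.0) − 5 = 6.127
M = m − 5 log₁₀(d/10) = 11.72 − 6.127 = 5.593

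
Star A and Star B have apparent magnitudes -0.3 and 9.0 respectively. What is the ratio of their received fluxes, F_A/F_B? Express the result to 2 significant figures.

F_A/F_B ≈ 5200

Δm = -0.3 − (9.0) = -9.3
Flux ratio = 10^(−0.4 Δm) = 10^(−0.4 × -9.3) = 10^3.720 = 5248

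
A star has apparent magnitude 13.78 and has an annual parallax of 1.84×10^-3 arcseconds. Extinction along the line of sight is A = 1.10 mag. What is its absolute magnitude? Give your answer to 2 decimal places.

M ≈ 4.00

d = 1/p = 1/1.84×10^-3″ = 543.5 pc
5 log₁₀(d/10 pc) = 5 log₁₀(543.5) − 5 = 8.676
M = m − 5 log₁₀(d/10) − A = 13.78 − 8.676 − 1.10 = 4.004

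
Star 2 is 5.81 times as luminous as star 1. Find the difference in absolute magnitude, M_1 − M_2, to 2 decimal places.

Pogson: ΔM = −2.5 log₁₀(ratio) = −2.5 log₁₀(5.81) = −2.5 × 0.7642 = -1.910
Star 2 is brighter so has the smaller magnitude: M_1 − M_2 is positive.

M_1 − M_2 ≈ 1.91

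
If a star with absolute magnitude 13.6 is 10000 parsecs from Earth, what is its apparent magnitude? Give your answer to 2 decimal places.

m = M + 5 log₁₀ d − 5 = 13.6 + 5·4.0000 − 5 = 28.600

m ≈ 28.60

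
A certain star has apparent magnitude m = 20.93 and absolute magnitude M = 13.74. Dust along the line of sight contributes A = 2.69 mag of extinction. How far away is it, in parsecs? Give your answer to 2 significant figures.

m − M = 5 log₁₀(d/10 pc) + A  ⇒  20.93 − (13.74) − 2.69 = 5 log₁₀(d/10)
4.500 = 5 log₁₀(d/10)
log₁₀ d = (m − M − A)/5 + 1 = 1.9000
d = 10^1.9000 = 79.43 pc

d ≈ 79 pc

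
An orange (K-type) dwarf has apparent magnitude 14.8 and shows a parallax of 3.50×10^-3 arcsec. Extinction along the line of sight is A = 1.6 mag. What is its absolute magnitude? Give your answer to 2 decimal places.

M ≈ 5.92

d = 1/p = 1/3.50×10^-3″ = 285.7 pc
5 log₁₀(d/10 pc) = 5 log₁₀(285.7) − 5 = 7.280
M = m − 5 log₁₀(d/10) − A = 14.8 − 7.280 − 1.6 = 5.920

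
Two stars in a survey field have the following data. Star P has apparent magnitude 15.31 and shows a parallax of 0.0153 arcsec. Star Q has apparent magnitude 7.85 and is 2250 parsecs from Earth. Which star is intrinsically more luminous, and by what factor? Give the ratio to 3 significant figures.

Star P: d = 1/p = 1/0.0153″ = 65.36 pc
Star P: M = m − 5 log₁₀ d + 5 = 15.31 − 5·1.8153 + 5 = 11.233
Star Q: M = m − 5 log₁₀ d + 5 = 7.85 − 5·3.3522 + 5 = -3.911
ΔM = M_P − M_Q = 11.233 − (-3.911) = 15.144; smaller M is more luminous → Star Q.
L ratio = 10^(0.4 |ΔM|) = 10^6.058 = 1.142×10^6

Star Q is more luminous, by a factor of 1.14×10^6.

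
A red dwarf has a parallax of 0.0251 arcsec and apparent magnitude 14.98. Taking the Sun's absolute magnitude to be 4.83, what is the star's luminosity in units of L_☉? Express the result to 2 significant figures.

d = 1/p = 1/0.0251″ = 39.84 pc
M = m − 5 log₁₀ d + 5 = 14.98 − 5·1.6003 + 5 = 11.978
M − M_☉ = 11.978 − 4.83 = 7.148
L/L_☉ = 10^(−0.4 × 7.148) = 1.382×10^-3

L/L_☉ ≈ 1.4×10^-3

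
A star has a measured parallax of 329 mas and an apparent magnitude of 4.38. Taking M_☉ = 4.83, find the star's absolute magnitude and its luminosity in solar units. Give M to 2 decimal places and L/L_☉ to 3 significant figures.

M ≈ 6.97; L/L_☉ ≈ 0.140

d = 1/p = 1000/329 mas = 3.040 pc
M = m − 5 log₁₀ d + 5 = 4.38 − 5·0.4828 + 5 = 6.966
M − M_☉ = 6.966 − 4.83 = 2.136
L/L_☉ = 10^(−0.4 × 2.136) = 0.1398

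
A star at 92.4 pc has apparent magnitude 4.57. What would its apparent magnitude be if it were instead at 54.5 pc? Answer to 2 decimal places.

m ≈ 3.42

Flux ∝ 1/d², so Δm = 5 log₁₀(d₂/d₁) = 5 log₁₀(54.5/92.4) = -1.146
m₂ = m₁ + Δm = 4.57 + (-1.146) = 3.424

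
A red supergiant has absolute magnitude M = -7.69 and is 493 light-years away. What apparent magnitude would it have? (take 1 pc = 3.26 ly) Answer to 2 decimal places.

m ≈ -1.79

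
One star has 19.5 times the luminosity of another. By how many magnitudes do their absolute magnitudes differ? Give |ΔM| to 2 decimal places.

Pogson: ΔM = −2.5 log₁₀(ratio) = −2.5 log₁₀(19.5) = −2.5 × 1.2900 = -3.225

|ΔM| ≈ 3.23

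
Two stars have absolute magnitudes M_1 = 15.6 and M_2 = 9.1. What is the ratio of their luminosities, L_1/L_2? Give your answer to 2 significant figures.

L_1/L_2 ≈ 2.5×10^-3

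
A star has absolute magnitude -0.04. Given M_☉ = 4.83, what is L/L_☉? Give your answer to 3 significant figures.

M − M_☉ = -0.04 − 4.83 = -4.870
L/L_☉ = 10^(−0.4 (M − M_☉)) = 10^1.948 = 88.72

L/L_☉ ≈ 88.7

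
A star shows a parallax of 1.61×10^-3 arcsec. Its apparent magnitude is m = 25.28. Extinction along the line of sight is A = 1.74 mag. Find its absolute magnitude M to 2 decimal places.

M ≈ 14.57

d = 1/p = 1/1.61×10^-3″ = 621.1 pc
5 log₁₀(d/10 pc) = 5 log₁₀(621.1) − 5 = 8.966
M = m − 5 log₁₀(d/10) − A = 25.28 − 8.966 − 1.74 = 14.574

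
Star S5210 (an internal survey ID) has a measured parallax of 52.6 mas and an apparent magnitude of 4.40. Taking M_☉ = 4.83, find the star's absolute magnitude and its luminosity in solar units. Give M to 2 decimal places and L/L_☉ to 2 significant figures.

d = 1/p = 1000/52.6 mas = 19.01 pc
M = m − 5 log₁₀ d + 5 = 4.40 − 5·1.2790 + 5 = 3.005
M − M_☉ = 3.005 − 4.83 = -1.825
L/L_☉ = 10^(−0.4 × -1.825) = 5.371

M ≈ 3.00; L/L_☉ ≈ 5.4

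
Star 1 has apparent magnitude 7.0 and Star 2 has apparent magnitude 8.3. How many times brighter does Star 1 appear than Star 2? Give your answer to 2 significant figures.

3.3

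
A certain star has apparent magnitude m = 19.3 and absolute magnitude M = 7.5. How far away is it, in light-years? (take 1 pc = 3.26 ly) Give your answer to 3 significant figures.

d ≈ 7470 ly

Distance modulus: m − M = 19.3 − (7.5) = 11.800
m − M = 5 log₁₀ d − 5
log₁₀ d = (m − M)/5 + 1 = 3.3600
d = 10^3.3600 = 2291 pc
= 7468 ly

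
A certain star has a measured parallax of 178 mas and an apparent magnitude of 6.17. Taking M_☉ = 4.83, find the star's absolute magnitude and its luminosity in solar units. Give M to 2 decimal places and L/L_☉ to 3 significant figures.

M ≈ 7.42; L/L_☉ ≈ 0.0919

d = 1/p = 1000/178 mas = 5.618 pc
M = m − 5 log₁₀ d + 5 = 6.17 − 5·0.7496 + 5 = 7.422
M − M_☉ = 7.422 − 4.83 = 2.592
L/L_☉ = 10^(−0.4 × 2.592) = 0.09187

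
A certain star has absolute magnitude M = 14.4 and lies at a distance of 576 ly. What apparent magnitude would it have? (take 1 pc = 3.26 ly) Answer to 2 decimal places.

m ≈ 20.64

d = 576 ly / 3.26 = 176.7 pc
m = M + 5 log₁₀ d − 5 = 14.4 + 5·2.2472 − 5 = 20.636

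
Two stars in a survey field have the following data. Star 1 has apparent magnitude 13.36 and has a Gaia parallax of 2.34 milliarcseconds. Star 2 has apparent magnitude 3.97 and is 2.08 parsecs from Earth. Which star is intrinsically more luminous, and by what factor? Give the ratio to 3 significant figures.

Star 1 is more luminous, by a factor of 7.40.

Star 1: p = 2.34 mas = 2.34×10^-3″ → d = 1/p = 427.4 pc
Star 1: M = m − 5 log₁₀ d + 5 = 13.36 − 5·2.6308 + 5 = 5.206
Star 2: M = m − 5 log₁₀ d + 5 = 3.97 − 5·0.3181 + 5 = 7.380
ΔM = M_1 − M_2 = 5.206 − (7.380) = -2.174; smaller M is more luminous → Star 1.
L ratio = 10^(0.4 |ΔM|) = 10^0.869 = 7.404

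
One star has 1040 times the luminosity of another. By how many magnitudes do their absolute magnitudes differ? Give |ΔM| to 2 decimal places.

|ΔM| ≈ 7.54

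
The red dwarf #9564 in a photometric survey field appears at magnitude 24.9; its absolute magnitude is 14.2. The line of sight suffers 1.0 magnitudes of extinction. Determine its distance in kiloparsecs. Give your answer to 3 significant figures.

m − M = 5 log₁₀(d/10 pc) + A  ⇒  24.9 − (14.2) − 1.0 = 5 log₁₀(d/10)
9.700 = 5 log₁₀(d/10)
log₁₀ d = (m − M − A)/5 + 1 = 2.9400
d = 10^2.9400 = 871.0 pc
= 0.8710 kpc

d ≈ 0.871 kpc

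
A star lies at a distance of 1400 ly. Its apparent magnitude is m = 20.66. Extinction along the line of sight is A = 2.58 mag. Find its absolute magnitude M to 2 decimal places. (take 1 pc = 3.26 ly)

M ≈ 9.92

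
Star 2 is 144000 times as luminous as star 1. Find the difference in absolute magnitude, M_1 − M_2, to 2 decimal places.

Pogson: ΔM = −2.5 log₁₀(ratio) = −2.5 log₁₀(144000) = −2.5 × 5.1584 = -12.896
Star 2 is brighter so has the smaller magnitude: M_1 − M_2 is positive.

M_1 − M_2 ≈ 12.90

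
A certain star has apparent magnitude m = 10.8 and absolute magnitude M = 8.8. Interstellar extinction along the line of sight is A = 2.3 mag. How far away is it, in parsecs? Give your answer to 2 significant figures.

d ≈ 8.7 pc

m − M = 5 log₁₀(d/10 pc) + A  ⇒  10.8 − (8.8) − 2.3 = 5 log₁₀(d/10)
-0.300 = 5 log₁₀(d/10)
log₁₀ d = (m − M − A)/5 + 1 = 0.9400
d = 10^0.9400 = 8.710 pc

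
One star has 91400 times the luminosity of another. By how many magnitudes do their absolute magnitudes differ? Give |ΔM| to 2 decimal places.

|ΔM| ≈ 12.40

Pogson: ΔM = −2.5 log₁₀(ratio) = −2.5 log₁₀(91400) = −2.5 × 4.9609 = -12.402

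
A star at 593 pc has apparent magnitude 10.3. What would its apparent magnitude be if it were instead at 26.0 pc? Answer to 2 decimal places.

Flux ∝ 1/d², so Δm = 5 log₁₀(d₂/d₁) = 5 log₁₀(26.0/593) = -6.790
m₂ = m₁ + Δm = 10.3 + (-6.790) = 3.510

m ≈ 3.51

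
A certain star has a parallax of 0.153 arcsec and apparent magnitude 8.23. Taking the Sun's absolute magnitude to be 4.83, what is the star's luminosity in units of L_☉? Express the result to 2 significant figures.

L/L_☉ ≈ 0.019

d = 1/p = 1/0.153″ = 6.536 pc
M = m − 5 log₁₀ d + 5 = 8.23 − 5·0.8153 + 5 = 9.153
M − M_☉ = 9.153 − 4.83 = 4.323
L/L_☉ = 10^(−0.4 × 4.323) = 0.01865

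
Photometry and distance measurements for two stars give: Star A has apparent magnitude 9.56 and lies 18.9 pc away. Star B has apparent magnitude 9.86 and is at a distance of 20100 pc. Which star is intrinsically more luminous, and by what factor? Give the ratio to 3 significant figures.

Star B is more luminous, by a factor of 858000.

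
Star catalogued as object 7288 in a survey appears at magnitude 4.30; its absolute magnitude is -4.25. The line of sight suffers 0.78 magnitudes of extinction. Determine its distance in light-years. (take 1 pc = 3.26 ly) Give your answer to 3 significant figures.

m − M = 5 log₁₀(d/10 pc) + A  ⇒  4.30 − (-4.25) − 0.78 = 5 log₁₀(d/10)
7.770 = 5 log₁₀(d/10)
log₁₀ d = (m − M − A)/5 + 1 = 2.5540
d = 10^2.5540 = 358.1 pc
= 1167 ly

d ≈ 1170 ly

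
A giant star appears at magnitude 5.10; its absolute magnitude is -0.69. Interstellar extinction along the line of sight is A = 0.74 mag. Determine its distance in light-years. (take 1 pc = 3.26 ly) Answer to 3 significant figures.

d ≈ 334 ly

m − M = 5 log₁₀(d/10 pc) + A  ⇒  5.10 − (-0.69) − 0.74 = 5 log₁₀(d/10)
5.050 = 5 log₁₀(d/10)
log₁₀ d = (m − M − A)/5 + 1 = 2.0100
d = 10^2.0100 = 102.3 pc
= 333.6 ly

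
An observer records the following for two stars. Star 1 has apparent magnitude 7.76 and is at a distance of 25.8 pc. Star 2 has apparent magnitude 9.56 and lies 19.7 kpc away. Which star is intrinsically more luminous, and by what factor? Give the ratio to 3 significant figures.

Star 1: M = m − 5 log₁₀ d + 5 = 7.76 − 5·1.4116 + 5 = 5.702
Star 2: d = 19.7 kpc = 19700 pc
Star 2: M = m − 5 log₁₀ d + 5 = 9.56 − 5·4.2945 + 5 = -6.912
ΔM = M_1 − M_2 = 5.702 − (-6.912) = 12.614; smaller M is more luminous → Star 2.
L ratio = 10^(0.4 |ΔM|) = 10^5.046 = 111100

Star 2 is more luminous, by a factor of 111000.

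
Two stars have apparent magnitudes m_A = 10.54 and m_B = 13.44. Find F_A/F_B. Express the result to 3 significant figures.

Magnitude difference = -2.90
Flux ratio = 10^(−0.4 Δm) = 10^(−0.4 × -2.90) = 10^1.160 = 14.45

F_A/F_B ≈ 14.5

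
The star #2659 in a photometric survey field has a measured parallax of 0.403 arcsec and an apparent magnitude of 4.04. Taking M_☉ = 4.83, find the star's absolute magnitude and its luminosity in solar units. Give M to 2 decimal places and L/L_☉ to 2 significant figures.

d = 1/p = 1/0.403″ = 2.481 pc
M = m − 5 log₁₀ d + 5 = 4.04 − 5·0.3947 + 5 = 7.067
M − M_☉ = 7.067 − 4.83 = 2.237
L/L_☉ = 10^(−0.4 × 2.237) = 0.1275

M ≈ 7.07; L/L_☉ ≈ 0.13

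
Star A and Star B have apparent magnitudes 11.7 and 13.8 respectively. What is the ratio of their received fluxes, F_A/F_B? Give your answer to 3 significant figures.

Magnitude difference = -2.1
Flux ratio = 10^(−0.4 Δm) = 10^(−0.4 × -2.1) = 10^0.840 = 6.918

F_A/F_B ≈ 6.92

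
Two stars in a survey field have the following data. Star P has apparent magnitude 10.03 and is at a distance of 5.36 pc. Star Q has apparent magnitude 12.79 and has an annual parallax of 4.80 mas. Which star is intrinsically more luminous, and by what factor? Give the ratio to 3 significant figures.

Star P: M = m − 5 log₁₀ d + 5 = 10.03 − 5·0.7292 + 5 = 11.384
Star Q: p = 4.80 mas = 4.80×10^-3″ → d = 1/p = 208.3 pc
Star Q: M = m − 5 log₁₀ d + 5 = 12.79 − 5·2.3188 + 5 = 6.196
ΔM = M_P − M_Q = 11.384 − (6.196) = 5.188; smaller M is more luminous → Star Q.
L ratio = 10^(0.4 |ΔM|) = 10^2.075 = 118.9

Star Q is more luminous, by a factor of 119.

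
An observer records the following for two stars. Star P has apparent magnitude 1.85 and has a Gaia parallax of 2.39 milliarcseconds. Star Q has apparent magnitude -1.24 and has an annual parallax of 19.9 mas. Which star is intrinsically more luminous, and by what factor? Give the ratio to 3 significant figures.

Star P is more luminous, by a factor of 4.03.

Star P: p = 2.39 mas = 2.39×10^-3″ → d = 1/p = 418.4 pc
Star P: M = m − 5 log₁₀ d + 5 = 1.85 − 5·2.6216 + 5 = -6.258
Star Q: p = 19.9 mas = 0.0199″ → d = 1/p = 50.25 pc
Star Q: M = m − 5 log₁₀ d + 5 = -1.24 − 5·1.7011 + 5 = -4.746
ΔM = M_P − M_Q = -6.258 − (-4.746) = -1.512; smaller M is more luminous → Star P.
L ratio = 10^(0.4 |ΔM|) = 10^0.605 = 4.026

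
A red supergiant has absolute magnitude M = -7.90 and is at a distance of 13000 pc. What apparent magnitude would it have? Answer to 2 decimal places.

m = M + 5 log₁₀ d − 5 = -7.90 + 5·4.1139 − 5 = 7.670

m ≈ 7.67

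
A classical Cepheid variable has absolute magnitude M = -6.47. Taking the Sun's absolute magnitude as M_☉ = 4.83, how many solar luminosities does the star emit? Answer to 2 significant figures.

M − M_☉ = -6.47 − 4.83 = -11.300
L/L_☉ = 10^(−0.4 (M − M_☉)) = 10^4.520 = 33110

L/L_☉ ≈ 33000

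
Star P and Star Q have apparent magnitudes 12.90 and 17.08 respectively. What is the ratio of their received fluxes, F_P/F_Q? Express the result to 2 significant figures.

Δm = 12.90 − (17.08) = -4.18
Flux ratio = 10^(−0.4 Δm) = 10^(−0.4 × -4.18) = 10^1.672 = 46.99

F_P/F_Q ≈ 47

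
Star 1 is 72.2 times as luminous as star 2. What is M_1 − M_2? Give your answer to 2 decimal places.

M_1 − M_2 ≈ -4.65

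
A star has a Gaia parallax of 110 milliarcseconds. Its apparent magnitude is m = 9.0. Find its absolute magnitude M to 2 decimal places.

M ≈ 9.21

p = 110 mas = 0.110″ → d = 1/p = 9.091 pc
5 log₁₀(d/10 pc) = 5 log₁₀(9.091) − 5 = -0.207
M = m − 5 log₁₀(d/10) = 9.0 + 0.207 = 9.207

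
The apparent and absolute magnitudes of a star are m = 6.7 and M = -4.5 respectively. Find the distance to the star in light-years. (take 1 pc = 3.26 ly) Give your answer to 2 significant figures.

μ = m − M = 11.200
m − M = 5 log₁₀ d − 5
log₁₀ d = (m − M)/5 + 1 = 3.2400
d = 10^3.2400 = 1738 pc
= 5665 ly

d ≈ 5700 ly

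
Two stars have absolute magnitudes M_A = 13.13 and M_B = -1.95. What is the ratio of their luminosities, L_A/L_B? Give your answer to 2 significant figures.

ΔM = M_A − M_B = 15.08
L_A/L_B = 10^(−0.4 ΔM) = 10^-6.032 = 9.290×10^-7

L_A/L_B ≈ 9.3×10^-7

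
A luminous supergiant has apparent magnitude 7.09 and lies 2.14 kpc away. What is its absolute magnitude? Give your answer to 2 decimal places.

d = 2.14 kpc = 2140 pc
5 log₁₀(d/10 pc) = 5 log₁₀(2140) − 5 = 11.652
M = m − 5 log₁₀(d/10) = 7.09 − 11.652 = -4.562

M ≈ -4.56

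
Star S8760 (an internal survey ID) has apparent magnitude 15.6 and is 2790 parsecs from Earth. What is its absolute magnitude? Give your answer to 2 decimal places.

5 log₁₀(d/10 pc) = 5 log₁₀(2790) − 5 = 12.228
M = m − 5 log₁₀(d/10) = 15.6 − 12.228 = 3.372

M ≈ 3.37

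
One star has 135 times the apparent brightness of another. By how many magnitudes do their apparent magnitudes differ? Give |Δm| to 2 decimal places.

Pogson: Δm = −2.5 log₁₀(ratio) = −2.5 log₁₀(135) = −2.5 × 2.1303 = -5.326

|Δm| ≈ 5.33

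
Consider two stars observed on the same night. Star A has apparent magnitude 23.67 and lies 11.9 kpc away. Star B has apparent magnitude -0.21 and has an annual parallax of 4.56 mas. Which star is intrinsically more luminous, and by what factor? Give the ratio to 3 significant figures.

Star A: d = 11.9 kpc = 11900 pc
Star A: M = m − 5 log₁₀ d + 5 = 23.67 − 5·4.0755 + 5 = 8.292
Star B: p = 4.56 mas = 4.56×10^-3″ → d = 1/p = 219.3 pc
Star B: M = m − 5 log₁₀ d + 5 = -0.21 − 5·2.3410 + 5 = -6.915
ΔM = M_A − M_B = 8.292 − (-6.915) = 15.207; smaller M is more luminous → Star B.
L ratio = 10^(0.4 |ΔM|) = 10^6.083 = 1.211×10^6

Star B is more luminous, by a factor of 1.21×10^6.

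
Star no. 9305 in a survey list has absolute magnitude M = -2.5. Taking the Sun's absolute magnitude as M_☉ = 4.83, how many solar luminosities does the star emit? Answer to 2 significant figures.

L/L_☉ ≈ 860

M − M_☉ = -2.5 − 4.83 = -7.330
L/L_☉ = 10^(−0.4 (M − M_☉)) = 10^2.932 = 855.1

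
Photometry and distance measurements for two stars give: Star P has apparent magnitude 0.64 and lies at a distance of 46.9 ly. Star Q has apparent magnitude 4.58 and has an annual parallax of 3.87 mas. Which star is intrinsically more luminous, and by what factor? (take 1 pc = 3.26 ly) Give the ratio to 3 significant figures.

Star Q is more luminous, by a factor of 8.56.

Star P: d = 46.9 ly / 3.26 = 14.39 pc
Star P: M = m − 5 log₁₀ d + 5 = 0.64 − 5·1.1580 + 5 = -0.150
Star Q: p = 3.87 mas = 3.87×10^-3″ → d = 1/p = 258.4 pc
Star Q: M = m − 5 log₁₀ d + 5 = 4.58 − 5·2.4123 + 5 = -2.481
ΔM = M_P − M_Q = -0.150 − (-2.481) = 2.332; smaller M is more luminous → Star Q.
L ratio = 10^(0.4 |ΔM|) = 10^0.933 = 8.564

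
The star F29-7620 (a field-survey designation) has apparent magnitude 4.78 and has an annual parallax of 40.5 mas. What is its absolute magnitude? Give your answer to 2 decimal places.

M ≈ 2.82

p = 40.5 mas = 0.0405″ → d = 1/p = 24.69 pc
5 log₁₀(d/10 pc) = 5 log₁₀(24.69) − 5 = 1.963
M = m − 5 log₁₀(d/10) = 4.78 − 1.963 = 2.817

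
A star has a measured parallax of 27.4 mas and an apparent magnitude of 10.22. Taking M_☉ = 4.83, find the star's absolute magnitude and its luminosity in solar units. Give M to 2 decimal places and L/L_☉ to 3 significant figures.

d = 1/p = 1000/27.4 mas = 36.50 pc
M = m − 5 log₁₀ d + 5 = 10.22 − 5·1.5622 + 5 = 7.409
M − M_☉ = 7.409 − 4.83 = 2.579
L/L_☉ = 10^(−0.4 × 2.579) = 0.09300

M ≈ 7.41; L/L_☉ ≈ 0.0930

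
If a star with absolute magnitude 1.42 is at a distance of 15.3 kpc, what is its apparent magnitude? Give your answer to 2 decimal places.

m ≈ 17.34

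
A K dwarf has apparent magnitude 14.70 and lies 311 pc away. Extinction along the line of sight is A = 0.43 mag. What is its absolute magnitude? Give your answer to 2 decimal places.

M ≈ 6.81

5 log₁₀(d/10 pc) = 5 log₁₀(311.0) − 5 = 7.464
M = m − 5 log₁₀(d/10) − A = 14.70 − 7.464 − 0.43 = 6.806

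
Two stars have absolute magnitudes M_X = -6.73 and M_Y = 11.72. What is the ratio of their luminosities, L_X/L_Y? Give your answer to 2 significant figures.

L_X/L_Y ≈ 2.4×10^7

ΔM = M_X − M_Y = -18.45
L_X/L_Y = 10^(−0.4 ΔM) = 10^7.380 = 2.399×10^7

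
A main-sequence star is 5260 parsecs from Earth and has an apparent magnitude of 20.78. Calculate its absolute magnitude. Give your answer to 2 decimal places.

5 log₁₀(d/10 pc) = 5 log₁₀(5260) − 5 = 13.605
M = m − 5 log₁₀(d/10) = 20.78 − 13.605 = 7.175

M ≈ 7.18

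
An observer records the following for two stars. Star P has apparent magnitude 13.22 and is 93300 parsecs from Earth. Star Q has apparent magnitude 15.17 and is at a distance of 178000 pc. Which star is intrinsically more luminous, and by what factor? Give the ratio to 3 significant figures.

Star P is more luminous, by a factor of 1.66.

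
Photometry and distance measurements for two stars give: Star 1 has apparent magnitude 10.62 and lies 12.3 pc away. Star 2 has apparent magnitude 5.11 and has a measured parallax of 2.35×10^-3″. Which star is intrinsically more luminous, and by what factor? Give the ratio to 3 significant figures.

Star 2 is more luminous, by a factor of 191000.

Star 1: M = m − 5 log₁₀ d + 5 = 10.62 − 5·1.0899 + 5 = 10.170
Star 2: d = 1/p = 1/2.35×10^-3″ = 425.5 pc
Star 2: M = m − 5 log₁₀ d + 5 = 5.11 − 5·2.6289 + 5 = -3.035
ΔM = M_1 − M_2 = 10.170 − (-3.035) = 13.205; smaller M is more luminous → Star 2.
L ratio = 10^(0.4 |ΔM|) = 10^5.282 = 191400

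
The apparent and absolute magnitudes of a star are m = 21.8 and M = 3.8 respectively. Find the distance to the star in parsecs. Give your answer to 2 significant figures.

d ≈ 40000 pc

Distance modulus: m − M = 21.8 − (3.8) = 18.000
m − M = 5 log₁₀ d − 5
log₁₀ d = (m − M)/5 + 1 = 4.6000
d = 10^4.6000 = 39810 pc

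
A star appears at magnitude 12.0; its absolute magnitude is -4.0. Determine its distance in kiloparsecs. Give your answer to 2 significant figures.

d ≈ 16 kpc

Distance modulus: m − M = 12.0 − (-4.0) = 16.000
m − M = 5 log₁₀ d − 5
log₁₀ d = (m − M)/5 + 1 = 4.2000
d = 10^4.2000 = 15850 pc
= 15.85 kpc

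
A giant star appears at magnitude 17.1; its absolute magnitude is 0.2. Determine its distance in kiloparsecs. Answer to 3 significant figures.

d ≈ 24.0 kpc

μ = m − M = 16.900
m − M = 5 log₁₀ d − 5
log₁₀ d = (m − M)/5 + 1 = 4.3800
d = 10^4.3800 = 23990 pc
= 23.99 kpc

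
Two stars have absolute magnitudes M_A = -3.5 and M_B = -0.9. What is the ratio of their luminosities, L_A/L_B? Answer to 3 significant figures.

ΔM = M_A − M_B = -2.6
L_A/L_B = 10^(−0.4 ΔM) = 10^1.040 = 10.96

L_A/L_B ≈ 11.0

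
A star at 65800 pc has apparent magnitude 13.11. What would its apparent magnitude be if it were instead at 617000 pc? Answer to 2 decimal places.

Flux ∝ 1/d², so Δm = 5 log₁₀(d₂/d₁) = 5 log₁₀(617000/65800) = 4.860
m₂ = m₁ + Δm = 13.11 + (4.860) = 17.970

m ≈ 17.97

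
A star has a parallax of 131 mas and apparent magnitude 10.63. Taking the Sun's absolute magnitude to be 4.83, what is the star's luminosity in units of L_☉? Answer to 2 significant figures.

L/L_☉ ≈ 2.8×10^-3

d = 1/p = 1000/131 mas = 7.634 pc
M = m − 5 log₁₀ d + 5 = 10.63 − 5·0.8827 + 5 = 11.216
M − M_☉ = 11.216 − 4.83 = 6.386
L/L_☉ = 10^(−0.4 × 6.386) = 2.789×10^-3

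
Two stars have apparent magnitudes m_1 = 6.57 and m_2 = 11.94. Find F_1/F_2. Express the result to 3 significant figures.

F_1/F_2 ≈ 141

Δm = 6.57 − (11.94) = -5.37
Flux ratio = 10^(−0.4 Δm) = 10^(−0.4 × -5.37) = 10^2.148 = 140.6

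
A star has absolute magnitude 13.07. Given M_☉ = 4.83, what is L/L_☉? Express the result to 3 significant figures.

L/L_☉ ≈ 5.06×10^-4

M − M_☉ = 13.07 − 4.83 = 8.240
L/L_☉ = 10^(−0.4 (M − M_☉)) = 10^-3.296 = 5.058×10^-4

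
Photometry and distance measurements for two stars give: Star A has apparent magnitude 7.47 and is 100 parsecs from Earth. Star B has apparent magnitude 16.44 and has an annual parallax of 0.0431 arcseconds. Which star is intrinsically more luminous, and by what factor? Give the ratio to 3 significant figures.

Star A is more luminous, by a factor of 71900.

Star A: M = m − 5 log₁₀ d + 5 = 7.47 − 5·2.0000 + 5 = 2.470
Star B: d = 1/p = 1/0.0431″ = 23.20 pc
Star B: M = m − 5 log₁₀ d + 5 = 16.44 − 5·1.3655 + 5 = 14.612
ΔM = M_A − M_B = 2.470 − (14.612) = -12.142; smaller M is more luminous → Star A.
L ratio = 10^(0.4 |ΔM|) = 10^4.857 = 71940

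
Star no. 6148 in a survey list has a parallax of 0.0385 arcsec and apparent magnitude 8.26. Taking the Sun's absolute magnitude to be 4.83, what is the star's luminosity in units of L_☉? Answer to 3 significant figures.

L/L_☉ ≈ 0.286

d = 1/p = 1/0.0385″ = 25.97 pc
M = m − 5 log₁₀ d + 5 = 8.26 − 5·1.4145 + 5 = 6.187
M − M_☉ = 6.187 − 4.83 = 1.357
L/L_☉ = 10^(−0.4 × 1.357) = 0.2865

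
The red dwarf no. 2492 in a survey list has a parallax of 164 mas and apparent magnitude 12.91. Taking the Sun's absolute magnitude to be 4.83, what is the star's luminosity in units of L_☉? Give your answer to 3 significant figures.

L/L_☉ ≈ 2.18×10^-4

d = 1/p = 1000/164 mas = 6.098 pc
M = m − 5 log₁₀ d + 5 = 12.91 − 5·0.7852 + 5 = 13.984
M − M_☉ = 13.984 − 4.83 = 9.154
L/L_☉ = 10^(−0.4 × 9.154) = 2.179×10^-4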